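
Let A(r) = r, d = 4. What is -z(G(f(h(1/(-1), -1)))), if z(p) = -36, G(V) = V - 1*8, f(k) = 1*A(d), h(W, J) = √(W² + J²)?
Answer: 36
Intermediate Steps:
h(W, J) = √(J² + W²)
f(k) = 4 (f(k) = 1*4 = 4)
G(V) = -8 + V (G(V) = V - 8 = -8 + V)
-z(G(f(h(1/(-1), -1)))) = -1*(-36) = 36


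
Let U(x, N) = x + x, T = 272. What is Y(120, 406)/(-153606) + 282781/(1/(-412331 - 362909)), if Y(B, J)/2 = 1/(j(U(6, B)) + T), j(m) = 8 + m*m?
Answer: -7138885883739391681/32564472 ≈ -2.1922e+11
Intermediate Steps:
U(x, N) = 2*x
j(m) = 8 + m**2
Y(B, J) = 1/212 (Y(B, J) = 2/((8 + (2*6)**2) + 272) = 2/((8 + 12**2) + 272) = 2/((8 + 144) + 272) = 2/(152 + 272) = 2/424 = 2*(1/424) = 1/212)
Y(120, 406)/(-153606) + 282781/(1/(-412331 - 362909)) = (1/212)/(-153606) + 282781/(1/(-412331 - 362909)) = (1/212)*(-1/153606) + 282781/(1/(-775240)) = -1/32564472 + 282781/(-1/775240) = -1/32564472 + 282781*(-775240) = -1/32564472 - 219223142440 = -7138885883739391681/32564472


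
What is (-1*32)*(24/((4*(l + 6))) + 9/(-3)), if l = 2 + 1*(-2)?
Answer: 64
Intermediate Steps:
l = 0 (l = 2 - 2 = 0)
(-1*32)*(24/((4*(l + 6))) + 9/(-3)) = (-1*32)*(24/((4*(0 + 6))) + 9/(-3)) = -32*(24/((4*6)) + 9*(-1/3)) = -32*(24/24 - 3) = -32*(24*(1/24) - 3) = -32*(1 - 3) = -32*(-2) = 64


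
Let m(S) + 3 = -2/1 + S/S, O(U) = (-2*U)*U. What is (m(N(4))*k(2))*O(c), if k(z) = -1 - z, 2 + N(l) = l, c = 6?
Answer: -864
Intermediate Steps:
N(l) = -2 + l
O(U) = -2*U²
m(S) = -4 (m(S) = -3 + (-2/1 + S/S) = -3 + (-2*1 + 1) = -3 + (-2 + 1) = -3 - 1 = -4)
(m(N(4))*k(2))*O(c) = (-4*(-1 - 1*2))*(-2*6²) = (-4*(-1 - 2))*(-2*36) = -4*(-3)*(-72) = 12*(-72) = -864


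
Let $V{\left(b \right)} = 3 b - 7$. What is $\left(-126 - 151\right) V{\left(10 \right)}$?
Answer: $-6371$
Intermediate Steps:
$V{\left(b \right)} = -7 + 3 b$
$\left(-126 - 151\right) V{\left(10 \right)} = \left(-126 - 151\right) \left(-7 + 3 \cdot 10\right) = - 277 \left(-7 + 30\right) = \left(-277\right) 23 = -6371$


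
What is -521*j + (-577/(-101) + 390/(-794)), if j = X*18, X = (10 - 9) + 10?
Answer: -4136116952/40097 ≈ -1.0315e+5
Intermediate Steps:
X = 11 (X = 1 + 10 = 11)
j = 198 (j = 11*18 = 198)
-521*j + (-577/(-101) + 390/(-794)) = -521*198 + (-577/(-101) + 390/(-794)) = -103158 + (-577*(-1/101) + 390*(-1/794)) = -103158 + (577/101 - 195/397) = -103158 + 209374/40097 = -4136116952/40097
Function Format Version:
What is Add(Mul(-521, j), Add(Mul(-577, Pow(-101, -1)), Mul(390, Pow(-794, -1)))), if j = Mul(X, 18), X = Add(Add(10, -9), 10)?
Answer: Rational(-4136116952, 40097) ≈ -1.0315e+5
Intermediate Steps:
X = 11 (X = Add(1, 10) = 11)
j = 198 (j = Mul(11, 18) = 198)
Add(Mul(-521, j), Add(Mul(-577, Pow(-101, -1)), Mul(390, Pow(-794, -1)))) = Add(Mul(-521, 198), Add(Mul(-577, Pow(-101, -1)), Mul(390, Pow(-794, -1)))) = Add(-103158, Add(Mul(-577, Rational(-1, 101)), Mul(390, Rational(-1, 794)))) = Add(-103158, Add(Rational(577, 101), Rational(-195, 397))) = Add(-103158, Rational(209374, 40097)) = Rational(-4136116952, 40097)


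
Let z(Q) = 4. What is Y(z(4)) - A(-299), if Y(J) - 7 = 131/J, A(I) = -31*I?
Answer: -36917/4 ≈ -9229.3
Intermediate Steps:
Y(J) = 7 + 131/J
Y(z(4)) - A(-299) = (7 + 131/4) - (-31)*(-299) = (7 + 131*(1/4)) - 1*9269 = (7 + 131/4) - 9269 = 159/4 - 9269 = -36917/4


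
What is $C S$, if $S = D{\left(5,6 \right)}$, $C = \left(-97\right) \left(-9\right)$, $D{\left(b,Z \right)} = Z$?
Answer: $5238$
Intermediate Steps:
$C = 873$
$S = 6$
$C S = 873 \cdot 6 = 5238$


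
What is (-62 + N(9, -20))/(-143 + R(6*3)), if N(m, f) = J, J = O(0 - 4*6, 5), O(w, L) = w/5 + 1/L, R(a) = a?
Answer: 333/625 ≈ 0.53280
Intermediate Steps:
O(w, L) = 1/L + w/5 (O(w, L) = w*(1/5) + 1/L = w/5 + 1/L = 1/L + w/5)
J = -23/5 (J = 1/5 + (0 - 4*6)/5 = 1/5 + (0 - 1*24)/5 = 1/5 + (0 - 24)/5 = 1/5 + (1/5)*(-24) = 1/5 - 24/5 = -23/5 ≈ -4.6000)
N(m, f) = -23/5
(-62 + N(9, -20))/(-143 + R(6*3)) = (-62 - 23/5)/(-143 + 6*3) = -333/(5*(-143 + 18)) = -333/5/(-125) = -333/5*(-1/125) = 333/625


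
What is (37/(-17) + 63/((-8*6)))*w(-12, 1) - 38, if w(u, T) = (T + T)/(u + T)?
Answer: -55899/1496 ≈ -37.366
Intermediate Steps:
w(u, T) = 2*T/(T + u) (w(u, T) = (2*T)/(T + u) = 2*T/(T + u))
(37/(-17) + 63/((-8*6)))*w(-12, 1) - 38 = (37/(-17) + 63/((-8*6)))*(2*1/(1 - 12)) - 38 = (37*(-1/17) + 63/(-48))*(2*1/(-11)) - 38 = (-37/17 + 63*(-1/48))*(2*1*(-1/11)) - 38 = (-37/17 - 21/16)*(-2/11) - 38 = -949/272*(-2/11) - 38 = 949/1496 - 38 = -55899/1496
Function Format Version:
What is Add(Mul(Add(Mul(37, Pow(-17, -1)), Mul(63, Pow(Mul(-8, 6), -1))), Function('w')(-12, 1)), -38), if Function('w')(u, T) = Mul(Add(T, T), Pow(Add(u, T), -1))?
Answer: Rational(-55899, 1496) ≈ -37.366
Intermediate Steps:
Function('w')(u, T) = Mul(2, T, Pow(Add(T, u), -1)) (Function('w')(u, T) = Mul(Mul(2, T), Pow(Add(T, u), -1)) = Mul(2, T, Pow(Add(T, u), -1)))
Add(Mul(Add(Mul(37, Pow(-17, -1)), Mul(63, Pow(Mul(-8, 6), -1))), Function('w')(-12, 1)), -38) = Add(Mul(Add(Mul(37, Pow(-17, -1)), Mul(63, Pow(Mul(-8, 6), -1))), Mul(2, 1, Pow(Add(1, -12), -1))), -38) = Add(Mul(Add(Mul(37, Rational(-1, 17)), Mul(63, Pow(-48, -1))), Mul(2, 1, Pow(-11, -1))), -38) = Add(Mul(Add(Rational(-37, 17), Mul(63, Rational(-1, 48))), Mul(2, 1, Rational(-1, 11))), -38) = Add(Mul(Add(Rational(-37, 17), Rational(-21, 16)), Rational(-2, 11)), -38) = Add(Mul(Rational(-949, 272), Rational(-2, 11)), -38) = Add(Rational(949, 1496), -38) = Rational(-55899, 1496)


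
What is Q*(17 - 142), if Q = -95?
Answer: 11875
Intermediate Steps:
Q*(17 - 142) = -95*(17 - 142) = -95*(-125) = 11875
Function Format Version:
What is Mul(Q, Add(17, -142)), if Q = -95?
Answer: 11875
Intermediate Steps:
Mul(Q, Add(17, -142)) = Mul(-95, Add(17, -142)) = Mul(-95, -125) = 11875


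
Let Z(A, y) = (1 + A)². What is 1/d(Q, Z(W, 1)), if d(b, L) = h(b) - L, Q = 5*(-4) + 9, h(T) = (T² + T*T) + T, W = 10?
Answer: 1/110 ≈ 0.0090909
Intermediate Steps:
h(T) = T + 2*T² (h(T) = (T² + T²) + T = 2*T² + T = T + 2*T²)
Q = -11 (Q = -20 + 9 = -11)
d(b, L) = -L + b*(1 + 2*b) (d(b, L) = b*(1 + 2*b) - L = -L + b*(1 + 2*b))
1/d(Q, Z(W, 1)) = 1/(-(1 + 10)² - 11*(1 + 2*(-11))) = 1/(-1*11² - 11*(1 - 22)) = 1/(-1*121 - 11*(-21)) = 1/(-121 + 231) = 1/110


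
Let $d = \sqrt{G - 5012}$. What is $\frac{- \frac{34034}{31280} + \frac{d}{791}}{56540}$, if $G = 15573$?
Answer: $- \frac{91}{4728800} + \frac{\sqrt{10561}}{44723140} \approx -1.6946 \cdot 10^{-5}$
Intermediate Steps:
$d = \sqrt{10561}$ ($d = \sqrt{15573 - 5012} = \sqrt{10561} \approx 102.77$)
$\frac{- \frac{34034}{31280} + \frac{d}{791}}{56540} = \frac{- \frac{34034}{31280} + \frac{\sqrt{10561}}{791}}{56540} = \left(\left(-34034\right) \frac{1}{31280} + \sqrt{10561} \cdot \frac{1}{791}\right) \frac{1}{56540} = \left(- \frac{1001}{920} + \frac{\sqrt{10561}}{791}\right) \frac{1}{56540} = - \frac{91}{4728800} + \frac{\sqrt{10561}}{44723140}$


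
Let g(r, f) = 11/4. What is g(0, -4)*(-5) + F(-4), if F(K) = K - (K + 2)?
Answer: -63/4 ≈ -15.750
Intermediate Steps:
g(r, f) = 11/4 (g(r, f) = 11*(1/4) = 11/4)
F(K) = -2 (F(K) = K - (2 + K) = K + (-2 - K) = -2)
g(0, -4)*(-5) + F(-4) = (11/4)*(-5) - 2 = -55/4 - 2 = -63/4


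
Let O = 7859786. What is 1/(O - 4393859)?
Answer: 1/3465927 ≈ 2.8852e-7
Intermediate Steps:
1/(O - 4393859) = 1/(7859786 - 4393859) = 1/3465927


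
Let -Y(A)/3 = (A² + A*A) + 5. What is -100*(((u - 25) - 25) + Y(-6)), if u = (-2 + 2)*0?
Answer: 28100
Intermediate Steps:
u = 0 (u = 0*0 = 0)
Y(A) = -15 - 6*A² (Y(A) = -3*((A² + A*A) + 5) = -3*((A² + A²) + 5) = -3*(2*A² + 5) = -3*(5 + 2*A²) = -15 - 6*A²)
-100*(((u - 25) - 25) + Y(-6)) = -100*(((0 - 25) - 25) + (-15 - 6*(-6)²)) = -100*((-25 - 25) + (-15 - 6*36)) = -100*(-50 + (-15 - 216)) = -100*(-50 - 231) = -100*(-281) = 28100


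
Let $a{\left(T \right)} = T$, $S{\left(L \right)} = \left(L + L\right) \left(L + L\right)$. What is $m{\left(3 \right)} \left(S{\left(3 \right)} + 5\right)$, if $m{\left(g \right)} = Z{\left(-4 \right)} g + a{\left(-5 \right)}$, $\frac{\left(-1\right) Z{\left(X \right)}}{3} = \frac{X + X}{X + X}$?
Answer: $-574$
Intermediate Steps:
$S{\left(L \right)} = 4 L^{2}$ ($S{\left(L \right)} = 2 L 2 L = 4 L^{2}$)
$Z{\left(X \right)} = -3$ ($Z{\left(X \right)} = - 3 \frac{X + X}{X + X} = - 3 \frac{2 X}{2 X} = - 3 \cdot 2 X \frac{1}{2 X} = \left(-3\right) 1 = -3$)
$m{\left(g \right)} = -5 - 3 g$ ($m{\left(g \right)} = - 3 g - 5 = -5 - 3 g$)
$m{\left(3 \right)} \left(S{\left(3 \right)} + 5\right) = \left(-5 - 9\right) \left(4 \cdot 3^{2} + 5\right) = \left(-5 - 9\right) \left(4 \cdot 9 + 5\right) = - 14 \left(36 + 5\right) = \left(-14\right) 41 = -574$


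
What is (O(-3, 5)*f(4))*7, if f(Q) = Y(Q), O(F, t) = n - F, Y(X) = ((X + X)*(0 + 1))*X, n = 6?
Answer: 2016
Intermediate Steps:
Y(X) = 2*X² (Y(X) = ((2*X)*1)*X = (2*X)*X = 2*X²)
O(F, t) = 6 - F
f(Q) = 2*Q²
(O(-3, 5)*f(4))*7 = ((6 - 1*(-3))*(2*4²))*7 = ((6 + 3)*(2*16))*7 = (9*32)*7 = 288*7 = 2016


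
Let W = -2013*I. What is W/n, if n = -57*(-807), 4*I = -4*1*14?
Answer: 9394/15333 ≈ 0.61267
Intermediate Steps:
I = -14 (I = (-4*1*14)/4 = (-4*14)/4 = (¼)*(-56) = -14)
W = 28182 (W = -2013*(-14) = 28182)
n = 45999
W/n = 28182/45999 = 28182*(1/45999) = 9394/15333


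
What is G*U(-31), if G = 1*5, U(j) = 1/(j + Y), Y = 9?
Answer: -5/22 ≈ -0.22727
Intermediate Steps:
U(j) = 1/(9 + j) (U(j) = 1/(j + 9) = 1/(9 + j))
G = 5
G*U(-31) = 5/(9 - 31) = 5/(-22) = 5*(-1/22) = -5/22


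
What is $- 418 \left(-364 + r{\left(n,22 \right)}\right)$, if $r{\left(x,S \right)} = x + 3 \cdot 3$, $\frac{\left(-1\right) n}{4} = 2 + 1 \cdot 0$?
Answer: $151734$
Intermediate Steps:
$n = -8$ ($n = - 4 \left(2 + 1 \cdot 0\right) = - 4 \left(2 + 0\right) = \left(-4\right) 2 = -8$)
$r{\left(x,S \right)} = 9 + x$ ($r{\left(x,S \right)} = x + 9 = 9 + x$)
$- 418 \left(-364 + r{\left(n,22 \right)}\right) = - 418 \left(-364 + \left(9 - 8\right)\right) = - 418 \left(-364 + 1\right) = \left(-418\right) \left(-363\right) = 151734$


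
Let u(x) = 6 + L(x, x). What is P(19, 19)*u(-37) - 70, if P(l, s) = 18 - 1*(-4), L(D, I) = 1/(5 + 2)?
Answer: 456/7 ≈ 65.143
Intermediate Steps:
L(D, I) = ⅐ (L(D, I) = 1/7 = ⅐)
P(l, s) = 22 (P(l, s) = 18 + 4 = 22)
u(x) = 43/7 (u(x) = 6 + ⅐ = 43/7)
P(19, 19)*u(-37) - 70 = 22*(43/7) - 70 = 946/7 - 70 = 456/7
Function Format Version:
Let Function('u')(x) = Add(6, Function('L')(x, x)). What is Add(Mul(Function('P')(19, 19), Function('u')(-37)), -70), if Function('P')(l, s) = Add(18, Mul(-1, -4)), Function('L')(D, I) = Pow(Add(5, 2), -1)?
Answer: Rational(456, 7) ≈ 65.143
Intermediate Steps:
Function('L')(D, I) = Rational(1, 7) (Function('L')(D, I) = Pow(7, -1) = Rational(1, 7))
Function('P')(l, s) = 22 (Function('P')(l, s) = Add(18, 4) = 22)
Function('u')(x) = Rational(43, 7) (Function('u')(x) = Add(6, Rational(1, 7)) = Rational(43, 7))
Add(Mul(Function('P')(19, 19), Function('u')(-37)), -70) = Add(Mul(22, Rational(43, 7)), -70) = Add(Rational(946, 7), -70) = Rational(456, 7)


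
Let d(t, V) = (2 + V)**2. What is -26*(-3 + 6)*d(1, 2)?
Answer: -1248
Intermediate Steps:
-26*(-3 + 6)*d(1, 2) = -26*(-3 + 6)*(2 + 2)**2 = -78*4**2 = -78*16 = -26*48 = -1248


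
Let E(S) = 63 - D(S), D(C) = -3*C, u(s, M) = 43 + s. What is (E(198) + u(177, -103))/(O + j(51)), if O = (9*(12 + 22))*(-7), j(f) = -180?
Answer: -877/2322 ≈ -0.37769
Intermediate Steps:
E(S) = 63 + 3*S (E(S) = 63 - (-3)*S = 63 + 3*S)
O = -2142 (O = (9*34)*(-7) = 306*(-7) = -2142)
(E(198) + u(177, -103))/(O + j(51)) = ((63 + 3*198) + (43 + 177))/(-2142 - 180) = ((63 + 594) + 220)/(-2322) = (657 + 220)*(-1/2322) = 877*(-1/2322) = -877/2322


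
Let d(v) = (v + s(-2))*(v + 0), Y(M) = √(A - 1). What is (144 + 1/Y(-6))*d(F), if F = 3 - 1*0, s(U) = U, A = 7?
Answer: 432 + √6/2 ≈ 433.22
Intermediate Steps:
F = 3 (F = 3 + 0 = 3)
Y(M) = √6 (Y(M) = √(7 - 1) = √6)
d(v) = v*(-2 + v) (d(v) = (v - 2)*(v + 0) = (-2 + v)*v = v*(-2 + v))
(144 + 1/Y(-6))*d(F) = (144 + 1/(√6))*(3*(-2 + 3)) = (144 + √6/6)*(3*1) = (144 + √6/6)*3 = 432 + √6/2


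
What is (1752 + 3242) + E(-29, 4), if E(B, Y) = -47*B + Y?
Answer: 6361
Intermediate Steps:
E(B, Y) = Y - 47*B
(1752 + 3242) + E(-29, 4) = (1752 + 3242) + (4 - 47*(-29)) = 4994 + (4 + 1363) = 4994 + 1367 = 6361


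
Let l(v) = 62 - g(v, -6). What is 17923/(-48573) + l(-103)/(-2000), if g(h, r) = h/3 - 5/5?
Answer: -10143443/24286500 ≈ -0.41766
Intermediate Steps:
g(h, r) = -1 + h/3 (g(h, r) = h*(⅓) - 5*⅕ = h/3 - 1 = -1 + h/3)
l(v) = 63 - v/3 (l(v) = 62 - (-1 + v/3) = 62 + (1 - v/3) = 63 - v/3)
17923/(-48573) + l(-103)/(-2000) = 17923/(-48573) + (63 - ⅓*(-103))/(-2000) = 17923*(-1/48573) + (63 + 103/3)*(-1/2000) = -17923/48573 + (292/3)*(-1/2000) = -17923/48573 - 73/1500 = -10143443/24286500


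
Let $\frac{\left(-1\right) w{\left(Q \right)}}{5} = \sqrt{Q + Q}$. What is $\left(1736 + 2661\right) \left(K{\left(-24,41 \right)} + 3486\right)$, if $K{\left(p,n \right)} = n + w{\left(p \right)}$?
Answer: $15508219 - 87940 i \sqrt{3} \approx 1.5508 \cdot 10^{7} - 1.5232 \cdot 10^{5} i$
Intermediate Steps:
$w{\left(Q \right)} = - 5 \sqrt{2} \sqrt{Q}$ ($w{\left(Q \right)} = - 5 \sqrt{Q + Q} = - 5 \sqrt{2 Q} = - 5 \sqrt{2} \sqrt{Q}$)
$K{\left(p,n \right)} = n - 5 \sqrt{2} \sqrt{p}$
$\left(1736 + 2661\right) \left(K{\left(-24,41 \right)} + 3486\right) = \left(1736 + 2661\right) \left(\left(41 - 5 \sqrt{2} \sqrt{-24}\right) + 3486\right) = 4397 \left(\left(41 - 5 \sqrt{2} \cdot 2 i \sqrt{6}\right) + 3486\right) = 4397 \left(\left(41 - 20 i \sqrt{3}\right) + 3486\right) = 4397 \left(3527 - 20 i \sqrt{3}\right) = 15508219 - 87940 i \sqrt{3}$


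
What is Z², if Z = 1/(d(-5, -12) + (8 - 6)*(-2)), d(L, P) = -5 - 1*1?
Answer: 1/100 ≈ 0.010000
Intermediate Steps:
d(L, P) = -6 (d(L, P) = -5 - 1 = -6)
Z = -⅒ (Z = 1/(-6 + (8 - 6)*(-2)) = 1/(-6 + 2*(-2)) = 1/(-6 - 4) = 1/(-10) = -⅒ ≈ -0.10000)
Z² = (-⅒)² = 1/100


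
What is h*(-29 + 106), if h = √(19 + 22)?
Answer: 77*√41 ≈ 493.04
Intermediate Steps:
h = √41 ≈ 6.4031
h*(-29 + 106) = √41*(-29 + 106) = √41*77 = 77*√41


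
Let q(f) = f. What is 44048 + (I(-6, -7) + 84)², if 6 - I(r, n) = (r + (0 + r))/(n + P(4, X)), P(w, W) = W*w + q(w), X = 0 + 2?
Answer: 1314644/25 ≈ 52586.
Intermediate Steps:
X = 2
P(w, W) = w + W*w (P(w, W) = W*w + w = w + W*w)
I(r, n) = 6 - 2*r/(12 + n) (I(r, n) = 6 - (r + (0 + r))/(n + 4*(1 + 2)) = 6 - (r + r)/(n + 4*3) = 6 - 2*r/(n + 12) = 6 - 2*r/(12 + n))
44048 + (I(-6, -7) + 84)² = 44048 + (2*(36 - 1*(-6) + 3*(-7))/(12 - 7) + 84)² = 44048 + (2*(36 + 6 - 21)/5 + 84)² = 44048 + (2*(⅕)*21 + 84)² = 44048 + (42/5 + 84)² = 44048 + (462/5)² = 44048 + 213444/25 = 1314644/25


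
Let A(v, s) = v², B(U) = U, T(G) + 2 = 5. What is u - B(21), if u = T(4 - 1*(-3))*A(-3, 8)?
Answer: 6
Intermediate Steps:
T(G) = 3 (T(G) = -2 + 5 = 3)
u = 27 (u = 3*(-3)² = 3*9 = 27)
u - B(21) = 27 - 1*21 = 27 - 21 = 6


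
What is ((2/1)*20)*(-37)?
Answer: -1480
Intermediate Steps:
((2/1)*20)*(-37) = ((2*1)*20)*(-37) = (2*20)*(-37) = 40*(-37) = -1480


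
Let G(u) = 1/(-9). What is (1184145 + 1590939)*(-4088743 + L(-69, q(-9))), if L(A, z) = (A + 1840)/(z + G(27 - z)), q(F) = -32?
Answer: -3279213157813944/289 ≈ -1.1347e+13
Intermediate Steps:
G(u) = -⅑
L(A, z) = (1840 + A)/(-⅑ + z) (L(A, z) = (A + 1840)/(z - ⅑) = (1840 + A)/(-⅑ + z))
(1184145 + 1590939)*(-4088743 + L(-69, q(-9))) = (1184145 + 1590939)*(-4088743 + 9*(1840 - 69)/(-1 + 9*(-32))) = 2775084*(-4088743 + 9*1771/(-1 - 288)) = 2775084*(-4088743 + 9*1771/(-289)) = 2775084*(-4088743 + 9*(-1/289)*1771) = 2775084*(-4088743 - 15939/289) = 2775084*(-1181662666/289) = -3279213157813944/289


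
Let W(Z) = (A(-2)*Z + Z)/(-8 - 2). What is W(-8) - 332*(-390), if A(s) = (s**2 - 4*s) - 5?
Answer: 647432/5 ≈ 1.2949e+5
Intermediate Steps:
A(s) = -5 + s**2 - 4*s
W(Z) = -4*Z/5 (W(Z) = ((-5 + (-2)**2 - 4*(-2))*Z + Z)/(-8 - 2) = ((-5 + 4 + 8)*Z + Z)/(-10) = (7*Z + Z)*(-1/10) = (8*Z)*(-1/10) = -4*Z/5)
W(-8) - 332*(-390) = -4/5*(-8) - 332*(-390) = 32/5 + 129480 = 647432/5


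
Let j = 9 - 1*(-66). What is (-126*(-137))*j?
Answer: 1294650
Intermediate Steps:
j = 75 (j = 9 + 66 = 75)
(-126*(-137))*j = -126*(-137)*75 = 17262*75 = 1294650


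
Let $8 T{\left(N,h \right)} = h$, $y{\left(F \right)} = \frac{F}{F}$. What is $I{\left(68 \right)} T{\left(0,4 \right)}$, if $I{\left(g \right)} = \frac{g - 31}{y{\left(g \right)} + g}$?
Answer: $\frac{37}{138} \approx 0.26812$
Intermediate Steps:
$y{\left(F \right)} = 1$
$T{\left(N,h \right)} = \frac{h}{8}$
$I{\left(g \right)} = \frac{-31 + g}{1 + g}$ ($I{\left(g \right)} = \frac{g - 31}{1 + g} = \frac{-31 + g}{1 + g}$)
$I{\left(68 \right)} T{\left(0,4 \right)} = \frac{-31 + 68}{1 + 68} \cdot \frac{1}{8} \cdot 4 = \frac{1}{69} \cdot 37 \cdot \frac{1}{2} = \frac{37}{69} \cdot \frac{1}{2} = \frac{37}{138}$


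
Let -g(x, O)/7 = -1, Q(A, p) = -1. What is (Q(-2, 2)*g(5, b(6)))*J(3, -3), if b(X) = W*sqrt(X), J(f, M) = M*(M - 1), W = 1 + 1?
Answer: -84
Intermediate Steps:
W = 2
J(f, M) = M*(-1 + M)
b(X) = 2*sqrt(X)
g(x, O) = 7 (g(x, O) = -7*(-1) = 7)
(Q(-2, 2)*g(5, b(6)))*J(3, -3) = (-1*7)*(-3*(-1 - 3)) = -(-21)*(-4) = -7*12 = -84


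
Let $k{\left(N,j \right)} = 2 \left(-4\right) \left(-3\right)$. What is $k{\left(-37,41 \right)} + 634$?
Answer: $658$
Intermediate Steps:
$k{\left(N,j \right)} = 24$ ($k{\left(N,j \right)} = \left(-8\right) \left(-3\right) = 24$)
$k{\left(-37,41 \right)} + 634 = 24 + 634 = 658$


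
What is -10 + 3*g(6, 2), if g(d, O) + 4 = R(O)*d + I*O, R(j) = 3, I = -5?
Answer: 2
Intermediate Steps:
g(d, O) = -4 - 5*O + 3*d (g(d, O) = -4 + (3*d - 5*O) = -4 + (-5*O + 3*d) = -4 - 5*O + 3*d)
-10 + 3*g(6, 2) = -10 + 3*(-4 - 5*2 + 3*6) = -10 + 3*(-4 - 10 + 18) = -10 + 3*4 = -10 + 12 = 2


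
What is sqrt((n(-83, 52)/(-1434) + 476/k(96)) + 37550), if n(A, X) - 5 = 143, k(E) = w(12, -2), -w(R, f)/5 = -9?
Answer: 2*sqrt(120683917570)/3585 ≈ 193.81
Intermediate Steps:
w(R, f) = 45 (w(R, f) = -5*(-9) = 45)
k(E) = 45
n(A, X) = 148 (n(A, X) = 5 + 143 = 148)
sqrt((n(-83, 52)/(-1434) + 476/k(96)) + 37550) = sqrt((148/(-1434) + 476/45) + 37550) = sqrt((148*(-1/1434) + 476*(1/45)) + 37550) = sqrt((-74/717 + 476/45) + 37550) = sqrt(112654/10755 + 37550) = sqrt(403962904/10755) = 2*sqrt(120683917570)/3585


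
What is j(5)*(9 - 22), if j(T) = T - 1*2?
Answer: -39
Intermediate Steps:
j(T) = -2 + T (j(T) = T - 2 = -2 + T)
j(5)*(9 - 22) = (-2 + 5)*(9 - 22) = 3*(-13) = -39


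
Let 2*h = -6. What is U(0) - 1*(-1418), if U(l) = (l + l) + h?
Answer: 1415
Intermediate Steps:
h = -3 (h = (1/2)*(-6) = -3)
U(l) = -3 + 2*l (U(l) = (l + l) - 3 = 2*l - 3 = -3 + 2*l)
U(0) - 1*(-1418) = (-3 + 2*0) - 1*(-1418) = (-3 + 0) + 1418 = -3 + 1418 = 1415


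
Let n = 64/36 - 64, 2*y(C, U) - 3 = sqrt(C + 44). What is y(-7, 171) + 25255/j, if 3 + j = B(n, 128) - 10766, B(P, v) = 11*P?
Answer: -145347/206162 + sqrt(37)/2 ≈ 2.3364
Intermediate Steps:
y(C, U) = 3/2 + sqrt(44 + C)/2 (y(C, U) = 3/2 + sqrt(C + 44)/2 = 3/2 + sqrt(44 + C)/2)
n = -560/9 (n = 64*(1/36) - 64 = 16/9 - 64 = -560/9 ≈ -62.222)
j = -103081/9 (j = -3 + (11*(-560/9) - 10766) = -3 + (-6160/9 - 10766) = -3 - 103054/9 = -103081/9 ≈ -11453.)
y(-7, 171) + 25255/j = (3/2 + sqrt(44 - 7)/2) + 25255/(-103081/9) = (3/2 + sqrt(37)/2) + 25255*(-9/103081) = (3/2 + sqrt(37)/2) - 227295/103081 = -145347/206162 + sqrt(37)/2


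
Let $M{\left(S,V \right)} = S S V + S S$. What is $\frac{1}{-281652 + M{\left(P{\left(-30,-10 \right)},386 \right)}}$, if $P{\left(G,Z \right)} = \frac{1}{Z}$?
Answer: $- \frac{100}{28164813} \approx -3.5505 \cdot 10^{-6}$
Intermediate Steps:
$M{\left(S,V \right)} = S^{2} + V S^{2}$ ($M{\left(S,V \right)} = S^{2} V + S^{2} = V S^{2} + S^{2} = S^{2} + V S^{2}$)
$\frac{1}{-281652 + M{\left(P{\left(-30,-10 \right)},386 \right)}} = \frac{1}{-281652 + \left(\frac{1}{-10}\right)^{2} \left(1 + 386\right)} = \frac{1}{-281652 + \left(- \frac{1}{10}\right)^{2} \cdot 387} = \frac{1}{-281652 + \frac{1}{100} \cdot 387} = \frac{1}{-281652 + \frac{387}{100}} = \frac{1}{- \frac{28164813}{100}} = - \frac{100}{28164813}$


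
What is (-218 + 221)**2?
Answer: 9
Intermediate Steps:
(-218 + 221)**2 = 3**2 = 9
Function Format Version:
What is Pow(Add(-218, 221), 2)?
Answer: 9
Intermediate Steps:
Pow(Add(-218, 221), 2) = Pow(3, 2) = 9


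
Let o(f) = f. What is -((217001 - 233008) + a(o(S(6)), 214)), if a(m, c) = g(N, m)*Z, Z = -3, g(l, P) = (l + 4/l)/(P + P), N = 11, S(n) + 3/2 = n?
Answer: 528356/33 ≈ 16011.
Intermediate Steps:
S(n) = -3/2 + n
g(l, P) = (l + 4/l)/(2*P) (g(l, P) = (l + 4/l)/((2*P)) = (l + 4/l)*(1/(2*P)) = (l + 4/l)/(2*P))
a(m, c) = -375/(22*m) (a(m, c) = ((1/2)*(4 + 11**2)/(m*11))*(-3) = ((1/2)*(1/11)*(4 + 121)/m)*(-3) = ((1/2)*(1/11)*125/m)*(-3) = (125/(22*m))*(-3) = -375/(22*m))
-((217001 - 233008) + a(o(S(6)), 214)) = -((217001 - 233008) - 375/(22*(-3/2 + 6))) = -(-16007 - 375/(22*9/2)) = -(-16007 - 375/22*2/9) = -(-16007 - 125/33) = -1*(-528356/33) = 528356/33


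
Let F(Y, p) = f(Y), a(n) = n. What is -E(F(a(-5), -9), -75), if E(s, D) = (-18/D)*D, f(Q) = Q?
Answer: 18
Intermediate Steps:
F(Y, p) = Y
E(s, D) = -18
-E(F(a(-5), -9), -75) = -1*(-18) = 18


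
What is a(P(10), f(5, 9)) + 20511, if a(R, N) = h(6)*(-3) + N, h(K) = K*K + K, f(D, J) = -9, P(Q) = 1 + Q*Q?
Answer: 20376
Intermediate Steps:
P(Q) = 1 + Q**2
h(K) = K + K**2 (h(K) = K**2 + K = K + K**2)
a(R, N) = -126 + N (a(R, N) = (6*(1 + 6))*(-3) + N = (6*7)*(-3) + N = 42*(-3) + N = -126 + N)
a(P(10), f(5, 9)) + 20511 = (-126 - 9) + 20511 = -135 + 20511 = 20376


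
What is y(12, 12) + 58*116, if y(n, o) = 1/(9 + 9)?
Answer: 121105/18 ≈ 6728.1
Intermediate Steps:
y(n, o) = 1/18
y(12, 12) + 58*116 = 1/18 + 58*116 = 1/18 + 6728 = 121105/18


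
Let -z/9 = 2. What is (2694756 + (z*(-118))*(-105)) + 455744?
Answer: 2927480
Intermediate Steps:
z = -18 (z = -9*2 = -18)
(2694756 + (z*(-118))*(-105)) + 455744 = (2694756 - 18*(-118)*(-105)) + 455744 = (2694756 + 2124*(-105)) + 455744 = (2694756 - 223020) + 455744 = 2471736 + 455744 = 2927480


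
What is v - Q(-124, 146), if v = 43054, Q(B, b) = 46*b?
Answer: 36338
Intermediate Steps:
v - Q(-124, 146) = 43054 - 46*146 = 43054 - 1*6716 = 43054 - 6716 = 36338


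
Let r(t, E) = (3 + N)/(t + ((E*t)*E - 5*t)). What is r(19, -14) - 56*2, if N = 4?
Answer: -408569/3648 ≈ -112.00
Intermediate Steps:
r(t, E) = 7/(-4*t + t*E²) (r(t, E) = (3 + 4)/(t + ((E*t)*E - 5*t)) = 7/(t + (t*E² - 5*t)) = 7/(t + (-5*t + t*E²)) = 7/(-4*t + t*E²))
r(19, -14) - 56*2 = 7/(19*(-4 + (-14)²)) - 56*2 = 7*(1/19)/(-4 + 196) - 112 = 7*(1/19)/192 - 112 = 7*(1/19)*(1/192) - 112 = 7/3648 - 112 = -408569/3648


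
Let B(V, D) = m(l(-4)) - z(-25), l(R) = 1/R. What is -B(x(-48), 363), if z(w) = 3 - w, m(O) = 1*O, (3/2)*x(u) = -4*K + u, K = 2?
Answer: 113/4 ≈ 28.250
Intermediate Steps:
x(u) = -16/3 + 2*u/3 (x(u) = 2*(-4*2 + u)/3 = 2*(-8 + u)/3 = -16/3 + 2*u/3)
m(O) = O
B(V, D) = -113/4 (B(V, D) = 1/(-4) - (3 - 1*(-25)) = -¼ - (3 + 25) = -¼ - 1*28 = -¼ - 28 = -113/4)
-B(x(-48), 363) = -1*(-113/4) = 113/4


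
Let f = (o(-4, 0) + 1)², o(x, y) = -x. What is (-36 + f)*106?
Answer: -1166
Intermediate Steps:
f = 25 (f = (-1*(-4) + 1)² = (4 + 1)² = 5² = 25)
(-36 + f)*106 = (-36 + 25)*106 = -11*106 = -1166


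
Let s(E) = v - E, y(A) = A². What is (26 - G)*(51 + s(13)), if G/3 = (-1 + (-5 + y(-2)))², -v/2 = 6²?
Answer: -476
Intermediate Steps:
v = -72 (v = -2*6² = -2*36 = -72)
G = 12 (G = 3*(-1 + (-5 + (-2)²))² = 3*(-1 + (-5 + 4))² = 3*(-1 - 1)² = 3*(-2)² = 3*4 = 12)
s(E) = -72 - E
(26 - G)*(51 + s(13)) = (26 - 1*12)*(51 + (-72 - 1*13)) = (26 - 12)*(51 + (-72 - 13)) = 14*(51 - 85) = 14*(-34) = -476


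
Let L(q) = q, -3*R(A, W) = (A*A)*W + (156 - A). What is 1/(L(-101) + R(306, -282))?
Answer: 1/8801733 ≈ 1.1361e-7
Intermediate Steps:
R(A, W) = -52 + A/3 - W*A**2/3 (R(A, W) = -((A*A)*W + (156 - A))/3 = -(A**2*W + (156 - A))/3 = -(W*A**2 + (156 - A))/3 = -(156 - A + W*A**2)/3 = -52 + A/3 - W*A**2/3)
1/(L(-101) + R(306, -282)) = 1/(-101 + (-52 + (1/3)*306 - 1/3*(-282)*306**2)) = 1/(-101 + (-52 + 102 - 1/3*(-282)*93636)) = 1/(-101 + (-52 + 102 + 8801784)) = 1/(-101 + 8801834) = 1/8801733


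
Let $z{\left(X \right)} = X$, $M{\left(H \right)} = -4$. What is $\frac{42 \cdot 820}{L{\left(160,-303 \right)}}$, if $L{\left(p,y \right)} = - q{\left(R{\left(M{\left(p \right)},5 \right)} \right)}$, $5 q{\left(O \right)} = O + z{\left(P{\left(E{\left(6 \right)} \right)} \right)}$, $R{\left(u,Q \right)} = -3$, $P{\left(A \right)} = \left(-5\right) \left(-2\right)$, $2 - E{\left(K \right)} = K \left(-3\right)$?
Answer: $-24600$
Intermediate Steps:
$E{\left(K \right)} = 2 + 3 K$ ($E{\left(K \right)} = 2 - K \left(-3\right) = 2 - - 3 K = 2 + 3 K$)
$P{\left(A \right)} = 10$
$q{\left(O \right)} = 2 + \frac{O}{5}$ ($q{\left(O \right)} = \frac{O + 10}{5} = \frac{10 + O}{5} = 2 + \frac{O}{5}$)
$L{\left(p,y \right)} = - \frac{7}{5}$ ($L{\left(p,y \right)} = - (2 + \frac{1}{5} \left(-3\right)) = - (2 - \frac{3}{5}) = \left(-1\right) \frac{7}{5} = - \frac{7}{5}$)
$\frac{42 \cdot 820}{L{\left(160,-303 \right)}} = \frac{42 \cdot 820}{- \frac{7}{5}} = 34440 \left(- \frac{5}{7}\right) = -24600$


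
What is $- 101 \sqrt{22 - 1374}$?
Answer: $- 2626 i \sqrt{2} \approx - 3713.7 i$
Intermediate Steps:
$- 101 \sqrt{22 - 1374} = - 101 \sqrt{-1352} = - 101 \cdot 26 i \sqrt{2} = - 2626 i \sqrt{2}$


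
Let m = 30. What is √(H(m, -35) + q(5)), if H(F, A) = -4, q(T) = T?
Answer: 1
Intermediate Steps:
√(H(m, -35) + q(5)) = √(-4 + 5) = √1 = 1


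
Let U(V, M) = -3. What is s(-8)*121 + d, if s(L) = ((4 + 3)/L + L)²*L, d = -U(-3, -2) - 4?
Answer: -609969/8 ≈ -76246.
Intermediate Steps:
d = -1 (d = -1*(-3) - 4 = 3 - 4 = -1)
s(L) = L*(L + 7/L)² (s(L) = (7/L + L)²*L = (L + 7/L)²*L = L*(L + 7/L)²)
s(-8)*121 + d = ((7 + (-8)²)²/(-8))*121 - 1 = -(7 + 64)²/8*121 - 1 = -⅛*71²*121 - 1 = -⅛*5041*121 - 1 = -5041/8*121 - 1 = -609961/8 - 1 = -609969/8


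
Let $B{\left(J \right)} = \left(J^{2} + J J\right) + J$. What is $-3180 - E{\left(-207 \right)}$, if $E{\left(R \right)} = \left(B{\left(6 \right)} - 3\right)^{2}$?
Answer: $-8805$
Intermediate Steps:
$B{\left(J \right)} = J + 2 J^{2}$ ($B{\left(J \right)} = \left(J^{2} + J^{2}\right) + J = 2 J^{2} + J = J + 2 J^{2}$)
$E{\left(R \right)} = 5625$ ($E{\left(R \right)} = \left(6 \left(1 + 2 \cdot 6\right) - 3\right)^{2} = \left(6 \left(1 + 12\right) - 3\right)^{2} = \left(6 \cdot 13 - 3\right)^{2} = \left(78 - 3\right)^{2} = 75^{2} = 5625$)
$-3180 - E{\left(-207 \right)} = -3180 - 5625 = -8805$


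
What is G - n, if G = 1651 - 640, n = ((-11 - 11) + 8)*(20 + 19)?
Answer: 1557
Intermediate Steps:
n = -546 (n = (-22 + 8)*39 = -14*39 = -546)
G = 1011
G - n = 1011 - 1*(-546) = 1011 + 546 = 1557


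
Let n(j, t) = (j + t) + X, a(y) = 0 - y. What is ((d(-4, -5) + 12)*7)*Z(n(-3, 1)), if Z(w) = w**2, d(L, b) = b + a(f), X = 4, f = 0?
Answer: 196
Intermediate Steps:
a(y) = -y
d(L, b) = b (d(L, b) = b - 1*0 = b + 0 = b)
n(j, t) = 4 + j + t (n(j, t) = (j + t) + 4 = 4 + j + t)
((d(-4, -5) + 12)*7)*Z(n(-3, 1)) = ((-5 + 12)*7)*(4 - 3 + 1)**2 = (7*7)*2**2 = 49*4 = 196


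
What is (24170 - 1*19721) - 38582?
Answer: -34133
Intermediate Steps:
(24170 - 1*19721) - 38582 = (24170 - 19721) - 38582 = 4449 - 38582 = -34133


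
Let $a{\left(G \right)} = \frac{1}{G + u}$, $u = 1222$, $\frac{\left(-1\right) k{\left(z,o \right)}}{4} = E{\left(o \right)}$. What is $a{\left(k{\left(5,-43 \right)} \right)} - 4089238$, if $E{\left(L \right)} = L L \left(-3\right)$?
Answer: $- \frac{95729061579}{23410} \approx -4.0892 \cdot 10^{6}$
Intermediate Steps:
$E{\left(L \right)} = - 3 L^{2}$ ($E{\left(L \right)} = L^{2} \left(-3\right) = - 3 L^{2}$)
$k{\left(z,o \right)} = 12 o^{2}$ ($k{\left(z,o \right)} = - 4 \left(- 3 o^{2}\right) = 12 o^{2}$)
$a{\left(G \right)} = \frac{1}{1222 + G}$ ($a{\left(G \right)} = \frac{1}{G + 1222} = \frac{1}{1222 + G}$)
$a{\left(k{\left(5,-43 \right)} \right)} - 4089238 = \frac{1}{1222 + 12 \left(-43\right)^{2}} - 4089238 = \frac{1}{1222 + 12 \cdot 1849} - 4089238 = \frac{1}{1222 + 22188} - 4089238 = \frac{1}{23410} - 4089238 = - \frac{95729061579}{23410}$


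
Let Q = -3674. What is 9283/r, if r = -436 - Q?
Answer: 9283/3238 ≈ 2.8669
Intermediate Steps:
r = 3238 (r = -436 - 1*(-3674) = -436 + 3674 = 3238)
9283/r = 9283/3238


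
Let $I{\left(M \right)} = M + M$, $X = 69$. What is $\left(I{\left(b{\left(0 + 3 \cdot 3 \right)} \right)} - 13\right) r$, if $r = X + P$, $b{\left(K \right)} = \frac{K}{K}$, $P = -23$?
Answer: $-506$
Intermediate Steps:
$b{\left(K \right)} = 1$
$I{\left(M \right)} = 2 M$
$r = 46$ ($r = 69 - 23 = 46$)
$\left(I{\left(b{\left(0 + 3 \cdot 3 \right)} \right)} - 13\right) r = \left(2 \cdot 1 - 13\right) 46 = \left(2 - 13\right) 46 = \left(-11\right) 46 = -506$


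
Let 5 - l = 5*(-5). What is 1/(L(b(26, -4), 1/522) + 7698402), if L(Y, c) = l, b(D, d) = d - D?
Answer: 1/7698432 ≈ 1.2990e-7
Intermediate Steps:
l = 30 (l = 5 - 5*(-5) = 5 - 1*(-25) = 5 + 25 = 30)
L(Y, c) = 30
1/(L(b(26, -4), 1/522) + 7698402) = 1/(30 + 7698402) = 1/7698432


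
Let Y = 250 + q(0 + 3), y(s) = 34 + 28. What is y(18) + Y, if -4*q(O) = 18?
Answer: 615/2 ≈ 307.50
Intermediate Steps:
q(O) = -9/2 (q(O) = -¼*18 = -9/2)
y(s) = 62
Y = 491/2 (Y = 250 - 9/2 = 491/2 ≈ 245.50)
y(18) + Y = 62 + 491/2 = 615/2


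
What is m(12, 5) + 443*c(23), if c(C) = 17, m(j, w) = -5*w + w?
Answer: 7511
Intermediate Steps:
m(j, w) = -4*w
m(12, 5) + 443*c(23) = -4*5 + 443*17 = -20 + 7531 = 7511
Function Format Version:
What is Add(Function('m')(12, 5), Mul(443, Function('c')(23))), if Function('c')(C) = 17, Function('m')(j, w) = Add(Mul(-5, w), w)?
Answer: 7511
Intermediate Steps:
Function('m')(j, w) = Mul(-4, w)
Add(Function('m')(12, 5), Mul(443, Function('c')(23))) = Add(Mul(-4, 5), Mul(443, 17)) = Add(-20, 7531) = 7511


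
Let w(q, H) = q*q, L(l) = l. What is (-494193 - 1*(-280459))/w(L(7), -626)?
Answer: -213734/49 ≈ -4361.9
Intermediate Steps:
w(q, H) = q²
(-494193 - 1*(-280459))/w(L(7), -626) = (-494193 - 1*(-280459))/(7²) = (-494193 + 280459)/49 = -213734*1/49 = -213734/49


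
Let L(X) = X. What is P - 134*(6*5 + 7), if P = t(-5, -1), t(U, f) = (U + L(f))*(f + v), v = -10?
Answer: -4892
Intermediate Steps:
t(U, f) = (-10 + f)*(U + f) (t(U, f) = (U + f)*(f - 10) = (U + f)*(-10 + f) = (-10 + f)*(U + f))
P = 66 (P = (-1)² - 10*(-5) - 10*(-1) - 5*(-1) = 1 + 50 + 10 + 5 = 66)
P - 134*(6*5 + 7) = 66 - 134*(6*5 + 7) = 66 - 134*(30 + 7) = 66 - 134*37 = 66 - 4958 = -4892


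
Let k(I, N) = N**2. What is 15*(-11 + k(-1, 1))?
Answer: -150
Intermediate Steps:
15*(-11 + k(-1, 1)) = 15*(-11 + 1**2) = 15*(-11 + 1) = 15*(-10) = -150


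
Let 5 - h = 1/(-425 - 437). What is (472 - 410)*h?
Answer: 133641/431 ≈ 310.07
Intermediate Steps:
h = 4311/862 (h = 5 - 1/(-425 - 437) = 5 - 1/(-862) = 5 - 1*(-1/862) = 5 + 1/862 = 4311/862 ≈ 5.0012)
(472 - 410)*h = (472 - 410)*(4311/862) = 62*(4311/862) = 133641/431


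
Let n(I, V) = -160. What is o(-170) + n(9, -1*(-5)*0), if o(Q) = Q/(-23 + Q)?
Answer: -30710/193 ≈ -159.12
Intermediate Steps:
o(Q) = Q/(-23 + Q)
o(-170) + n(9, -1*(-5)*0) = -170/(-23 - 170) - 160 = -170/(-193) - 160 = -170*(-1/193) - 160 = 170/193 - 160 = -30710/193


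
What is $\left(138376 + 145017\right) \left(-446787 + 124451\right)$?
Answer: $-91347766048$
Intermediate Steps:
$\left(138376 + 145017\right) \left(-446787 + 124451\right) = 283393 \left(-322336\right) = -91347766048$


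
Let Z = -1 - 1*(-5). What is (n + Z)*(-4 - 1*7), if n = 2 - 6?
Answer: 0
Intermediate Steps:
n = -4
Z = 4 (Z = -1 + 5 = 4)
(n + Z)*(-4 - 1*7) = (-4 + 4)*(-4 - 1*7) = 0*(-4 - 7) = 0*(-11) = 0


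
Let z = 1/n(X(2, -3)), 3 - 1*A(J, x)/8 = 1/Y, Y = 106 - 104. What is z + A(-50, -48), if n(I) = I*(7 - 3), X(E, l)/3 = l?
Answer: 719/36 ≈ 19.972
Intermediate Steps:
X(E, l) = 3*l
Y = 2
n(I) = 4*I (n(I) = I*4 = 4*I)
A(J, x) = 20 (A(J, x) = 24 - 8/2 = 24 - 8*½ = 24 - 4 = 20)
z = -1/36 (z = 1/(4*(3*(-3))) = 1/(4*(-9)) = 1/(-36) = -1/36 ≈ -0.027778)
z + A(-50, -48) = -1/36 + 20 = 719/36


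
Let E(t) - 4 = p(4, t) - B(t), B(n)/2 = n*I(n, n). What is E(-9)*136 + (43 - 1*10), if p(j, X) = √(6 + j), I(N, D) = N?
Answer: -21455 + 136*√10 ≈ -21025.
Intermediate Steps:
B(n) = 2*n² (B(n) = 2*(n*n) = 2*n²)
E(t) = 4 + √10 - 2*t² (E(t) = 4 + (√(6 + 4) - 2*t²) = 4 + (√10 - 2*t²) = 4 + √10 - 2*t²)
E(-9)*136 + (43 - 1*10) = (4 + √10 - 2*(-9)²)*136 + (43 - 1*10) = (4 + √10 - 2*81)*136 + (43 - 10) = (4 + √10 - 162)*136 + 33 = (-158 + √10)*136 + 33 = (-21488 + 136*√10) + 33 = -21455 + 136*√10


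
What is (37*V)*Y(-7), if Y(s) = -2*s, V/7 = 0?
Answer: 0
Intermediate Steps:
V = 0 (V = 7*0 = 0)
(37*V)*Y(-7) = (37*0)*(-2*(-7)) = 0*14 = 0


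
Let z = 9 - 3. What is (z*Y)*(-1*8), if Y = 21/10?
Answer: -504/5 ≈ -100.80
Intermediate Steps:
z = 6
Y = 21/10 (Y = 21*(⅒) = 21/10 ≈ 2.1000)
(z*Y)*(-1*8) = (6*(21/10))*(-1*8) = (63/5)*(-8) = -504/5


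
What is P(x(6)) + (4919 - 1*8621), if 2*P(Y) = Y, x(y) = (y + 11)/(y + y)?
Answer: -88831/24 ≈ -3701.3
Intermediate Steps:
x(y) = (11 + y)/(2*y) (x(y) = (11 + y)/((2*y)) = (11 + y)*(1/(2*y)) = (11 + y)/(2*y))
P(Y) = Y/2
P(x(6)) + (4919 - 1*8621) = ((1/2)*(11 + 6)/6)/2 + (4919 - 1*8621) = ((1/2)*(1/6)*17)/2 + (4919 - 8621) = (1/2)*(17/12) - 3702 = 17/24 - 3702 = -88831/24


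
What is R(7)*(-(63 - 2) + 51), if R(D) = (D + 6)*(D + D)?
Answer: -1820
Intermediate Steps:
R(D) = 2*D*(6 + D) (R(D) = (6 + D)*(2*D) = 2*D*(6 + D))
R(7)*(-(63 - 2) + 51) = (2*7*(6 + 7))*(-(63 - 2) + 51) = (2*7*13)*(-1*61 + 51) = 182*(-61 + 51) = 182*(-10) = -1820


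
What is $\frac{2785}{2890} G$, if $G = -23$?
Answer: $- \frac{12811}{578} \approx -22.164$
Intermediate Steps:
$\frac{2785}{2890} G = \frac{2785}{2890} \left(-23\right) = 2785 \cdot \frac{1}{2890} \left(-23\right) = \frac{557}{578} \left(-23\right) = - \frac{12811}{578}$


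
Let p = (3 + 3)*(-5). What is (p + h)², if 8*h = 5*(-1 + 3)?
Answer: 13225/16 ≈ 826.56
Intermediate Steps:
p = -30 (p = 6*(-5) = -30)
h = 5/4 (h = (5*(-1 + 3))/8 = (5*2)/8 = (⅛)*10 = 5/4 ≈ 1.2500)
(p + h)² = (-30 + 5/4)² = (-115/4)² = 13225/16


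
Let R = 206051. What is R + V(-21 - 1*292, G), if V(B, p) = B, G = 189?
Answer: 205738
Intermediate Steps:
R + V(-21 - 1*292, G) = 206051 + (-21 - 1*292) = 206051 + (-21 - 292) = 206051 - 313 = 205738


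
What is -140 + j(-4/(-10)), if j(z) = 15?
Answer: -125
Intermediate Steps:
-140 + j(-4/(-10)) = -140 + 15 = -125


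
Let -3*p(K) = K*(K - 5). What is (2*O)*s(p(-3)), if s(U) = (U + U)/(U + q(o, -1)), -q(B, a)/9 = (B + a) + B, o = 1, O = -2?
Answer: -64/17 ≈ -3.7647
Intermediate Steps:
q(B, a) = -18*B - 9*a (q(B, a) = -9*((B + a) + B) = -9*(a + 2*B) = -18*B - 9*a)
p(K) = -K*(-5 + K)/3 (p(K) = -K*(K - 5)/3 = -K*(-5 + K)/3)
s(U) = 2*U/(-9 + U) (s(U) = (U + U)/(U + (-18*1 - 9*(-1))) = (2*U)/(U + (-18 + 9)) = (2*U)/(U - 9) = (2*U)/(-9 + U) = 2*U/(-9 + U))
(2*O)*s(p(-3)) = (2*(-2))*(2*((1/3)*(-3)*(5 - 1*(-3)))/(-9 + (1/3)*(-3)*(5 - 1*(-3)))) = -8*(1/3)*(-3)*(5 + 3)/(-9 + (1/3)*(-3)*(5 + 3)) = -8*(1/3)*(-3)*8/(-9 + (1/3)*(-3)*8) = -8*(-8)/(-9 - 8) = -8*(-8)/(-17) = -8*(-8)*(-1)/17 = -4*16/17 = -64/17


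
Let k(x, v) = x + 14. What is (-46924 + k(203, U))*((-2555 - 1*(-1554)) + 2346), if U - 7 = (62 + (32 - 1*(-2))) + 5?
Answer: -62820915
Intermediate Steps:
U = 108 (U = 7 + ((62 + (32 - 1*(-2))) + 5) = 7 + ((62 + (32 + 2)) + 5) = 7 + ((62 + 34) + 5) = 7 + (96 + 5) = 7 + 101 = 108)
k(x, v) = 14 + x
(-46924 + k(203, U))*((-2555 - 1*(-1554)) + 2346) = (-46924 + (14 + 203))*((-2555 - 1*(-1554)) + 2346) = (-46924 + 217)*((-2555 + 1554) + 2346) = -46707*(-1001 + 2346) = -46707*1345 = -62820915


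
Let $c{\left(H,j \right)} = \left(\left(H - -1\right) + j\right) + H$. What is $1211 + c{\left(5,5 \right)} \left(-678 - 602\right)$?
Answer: $-19269$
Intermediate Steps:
$c{\left(H,j \right)} = 1 + j + 2 H$ ($c{\left(H,j \right)} = \left(\left(H + 1\right) + j\right) + H = \left(\left(1 + H\right) + j\right) + H = \left(1 + H + j\right) + H = 1 + j + 2 H$)
$1211 + c{\left(5,5 \right)} \left(-678 - 602\right) = 1211 + \left(1 + 5 + 2 \cdot 5\right) \left(-678 - 602\right) = 1211 + \left(1 + 5 + 10\right) \left(-678 - 602\right) = 1211 + 16 \left(-1280\right) = 1211 - 20480 = -19269$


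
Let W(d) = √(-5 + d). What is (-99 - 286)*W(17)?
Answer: -770*√3 ≈ -1333.7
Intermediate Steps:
(-99 - 286)*W(17) = (-99 - 286)*√(-5 + 17) = -770*√3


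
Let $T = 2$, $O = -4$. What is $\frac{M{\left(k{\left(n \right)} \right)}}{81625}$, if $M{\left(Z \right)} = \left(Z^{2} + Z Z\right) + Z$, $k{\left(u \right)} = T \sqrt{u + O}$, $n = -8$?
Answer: $- \frac{96}{81625} + \frac{4 i \sqrt{3}}{81625} \approx -0.0011761 + 8.4878 \cdot 10^{-5} i$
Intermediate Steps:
$k{\left(u \right)} = 2 \sqrt{-4 + u}$ ($k{\left(u \right)} = 2 \sqrt{u - 4} = 2 \sqrt{-4 + u}$)
$M{\left(Z \right)} = Z + 2 Z^{2}$ ($M{\left(Z \right)} = \left(Z^{2} + Z^{2}\right) + Z = 2 Z^{2} + Z = Z + 2 Z^{2}$)
$\frac{M{\left(k{\left(n \right)} \right)}}{81625} = \frac{2 \sqrt{-4 - 8} \left(1 + 2 \cdot 2 \sqrt{-4 - 8}\right)}{81625} = 2 \sqrt{-12} \left(1 + 2 \cdot 2 \sqrt{-12}\right) \frac{1}{81625} = 2 \cdot 2 i \sqrt{3} \left(1 + 2 \cdot 2 \cdot 2 i \sqrt{3}\right) \frac{1}{81625} = 4 i \sqrt{3} \left(1 + 2 \cdot 4 i \sqrt{3}\right) \frac{1}{81625} = 4 i \sqrt{3} \left(1 + 8 i \sqrt{3}\right) \frac{1}{81625} = \frac{4 i \sqrt{3} \left(1 + 8 i \sqrt{3}\right)}{81625}$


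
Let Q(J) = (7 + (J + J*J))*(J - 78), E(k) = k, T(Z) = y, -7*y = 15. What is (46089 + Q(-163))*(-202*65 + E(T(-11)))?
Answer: 580914889700/7 ≈ 8.2988e+10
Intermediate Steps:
y = -15/7 (y = -1/7*15 = -15/7 ≈ -2.1429)
T(Z) = -15/7
Q(J) = (-78 + J)*(7 + J + J**2) (Q(J) = (7 + (J + J**2))*(-78 + J) = (7 + J + J**2)*(-78 + J) = (-78 + J)*(7 + J + J**2))
(46089 + Q(-163))*(-202*65 + E(T(-11))) = (46089 + (-546 + (-163)**3 - 77*(-163)**2 - 71*(-163)))*(-202*65 - 15/7) = (46089 + (-546 - 4330747 - 77*26569 + 11573))*(-13130 - 15/7) = (46089 + (-546 - 4330747 - 2045813 + 11573))*(-91925/7) = (46089 - 6365533)*(-91925/7) = -6319444*(-91925/7) = 580914889700/7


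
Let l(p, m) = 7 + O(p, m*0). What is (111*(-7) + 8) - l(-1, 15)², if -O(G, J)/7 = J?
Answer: -818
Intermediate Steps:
O(G, J) = -7*J
l(p, m) = 7 (l(p, m) = 7 - 7*m*0 = 7 - 7*0 = 7 + 0 = 7)
(111*(-7) + 8) - l(-1, 15)² = (111*(-7) + 8) - 1*7² = (-777 + 8) - 1*49 = -769 - 49 = -818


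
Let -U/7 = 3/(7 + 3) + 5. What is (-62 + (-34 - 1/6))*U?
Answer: 214067/60 ≈ 3567.8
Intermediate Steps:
U = -371/10 (U = -7*(3/(7 + 3) + 5) = -7*(3/10 + 5) = -7*53/10 = -371/10 ≈ -37.100)
(-62 + (-34 - 1/6))*U = (-62 + (-34 - 1/6))*(-371/10) = (-62 + (-34 - 1*⅙))*(-371/10) = (-62 + (-34 - ⅙))*(-371/10) = (-62 - 205/6)*(-371/10) = -577/6*(-371/10) = 214067/60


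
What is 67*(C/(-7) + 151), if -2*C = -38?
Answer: 69546/7 ≈ 9935.1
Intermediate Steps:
C = 19 (C = -½*(-38) = 19)
67*(C/(-7) + 151) = 67*(19/(-7) + 151) = 67*(19*(-⅐) + 151) = 67*(-19/7 + 151) = 67*(1038/7) = 69546/7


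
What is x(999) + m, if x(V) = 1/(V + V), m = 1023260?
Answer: 2044473481/1998 ≈ 1.0233e+6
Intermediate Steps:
x(V) = 1/(2*V)
x(999) + m = (½)/999 + 1023260 = (½)*(1/999) + 1023260 = 1/1998 + 1023260 = 2044473481/1998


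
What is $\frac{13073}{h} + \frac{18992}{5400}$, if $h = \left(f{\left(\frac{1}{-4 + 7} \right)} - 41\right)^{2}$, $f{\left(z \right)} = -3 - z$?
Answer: $\frac{121412161}{11940075} \approx 10.168$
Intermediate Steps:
$h = \frac{17689}{9}$ ($h = \left(\left(-3 - \frac{1}{-4 + 7}\right) - 41\right)^{2} = \left(\left(-3 - \frac{1}{3}\right) - 41\right)^{2} = \left(- \frac{10}{3} - 41\right)^{2} = \left(- \frac{133}{3}\right)^{2} = \frac{17689}{9} \approx 1965.4$)
$\frac{13073}{h} + \frac{18992}{5400} = \frac{13073}{\frac{17689}{9}} + \frac{18992}{5400} = 13073 \cdot \frac{9}{17689} + 18992 \cdot \frac{1}{5400} = \frac{117657}{17689} + \frac{2374}{675} = \frac{121412161}{11940075}$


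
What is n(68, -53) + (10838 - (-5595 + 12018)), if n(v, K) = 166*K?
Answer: -4383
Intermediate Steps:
n(68, -53) + (10838 - (-5595 + 12018)) = 166*(-53) + (10838 - (-5595 + 12018)) = -8798 + (10838 - 1*6423) = -8798 + (10838 - 6423) = -8798 + 4415 = -4383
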